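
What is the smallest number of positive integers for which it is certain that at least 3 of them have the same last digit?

There are 10 possible last digits acting as pigeonholes.
With 10 × 2 = 20 positive integers we could place exactly 2 in each, with no class reaching 3.
One more forces some class to hold 3, so 20 + 1 = 21.

21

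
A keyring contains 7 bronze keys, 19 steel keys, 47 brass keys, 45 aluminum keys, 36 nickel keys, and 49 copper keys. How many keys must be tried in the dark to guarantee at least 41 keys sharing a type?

In the worst case we take at most 40 of each type, but all 7 bronze, all 19 steel, and all 36 nickel (fewer than 40), giving 7 + 19 + 40 + 40 + 36 + 40 = 182.
One more key then forces some type to 41, so 182 + 1 = 183.

183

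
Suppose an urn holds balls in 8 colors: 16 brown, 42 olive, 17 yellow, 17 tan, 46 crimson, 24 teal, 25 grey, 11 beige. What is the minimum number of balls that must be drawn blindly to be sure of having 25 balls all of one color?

Treat the 8 colors as pigeonholes.
In the worst case we take at most 24 of each color, but all 16 brown, all 17 yellow, all 17 tan, and all 11 beige (fewer than 24), giving 16 + 24 + 17 + 17 + 24 + 24 + 24 + 11 = 157.
One more ball then forces some color to 25, so 157 + 1 = 158.

158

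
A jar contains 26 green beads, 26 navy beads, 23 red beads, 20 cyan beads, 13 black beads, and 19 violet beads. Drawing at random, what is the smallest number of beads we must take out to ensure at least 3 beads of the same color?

13

The worst case takes 2 beads of each color without reaching 3 of any: 6 × 2 = 12.
The next bead must bring some color to 3, so 12 + 1 = 13.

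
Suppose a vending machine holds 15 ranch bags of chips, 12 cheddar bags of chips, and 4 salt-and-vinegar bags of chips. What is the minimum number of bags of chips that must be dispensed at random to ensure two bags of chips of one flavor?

4

The worst case takes 1 bag of chips of each flavor without reaching 2 of any: 3 × 1 = 3.
The next bag of chips must bring some flavor to 2, so 3 + 1 = 4.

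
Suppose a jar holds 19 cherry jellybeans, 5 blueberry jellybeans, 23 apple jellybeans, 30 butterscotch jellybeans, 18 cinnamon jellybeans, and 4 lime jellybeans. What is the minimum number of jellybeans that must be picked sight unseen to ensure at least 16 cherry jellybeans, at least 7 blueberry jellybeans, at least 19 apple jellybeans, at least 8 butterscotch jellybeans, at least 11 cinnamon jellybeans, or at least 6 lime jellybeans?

Each of the 6 flavors has its own threshold; avoid all of them simultaneously.
The worst case stops just short of every target: 15 cherry, all 5 blueberry, 18 apple, 7 butterscotch, 10 cinnamon, all 4 lime — 15 + 5 + 18 + 7 + 10 + 4 = 59 jellybeans.
One more jellybean must push some flavor to its target, so 59 + 1 = 60.

60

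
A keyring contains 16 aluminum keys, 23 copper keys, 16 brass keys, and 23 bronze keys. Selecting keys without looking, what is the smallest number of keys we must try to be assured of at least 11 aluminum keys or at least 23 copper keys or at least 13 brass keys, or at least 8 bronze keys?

The worst case stops just short of every target: 10 aluminum, 22 copper, 12 brass, 7 bronze — 10 + 22 + 12 + 7 = 51 keys.
One more key must push some type to its target, so 51 + 1 = 52.

52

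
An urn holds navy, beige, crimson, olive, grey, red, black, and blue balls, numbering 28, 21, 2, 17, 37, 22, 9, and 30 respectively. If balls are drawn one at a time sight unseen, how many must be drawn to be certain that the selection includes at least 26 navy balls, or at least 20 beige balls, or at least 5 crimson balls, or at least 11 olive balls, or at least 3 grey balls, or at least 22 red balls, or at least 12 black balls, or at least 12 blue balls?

100

The worst case stops just short of every target: 25 navy, 19 beige, all 2 crimson, 10 olive, 2 grey, 21 red, all 9 black, 11 blue — 25 + 19 + 2 + 10 + 2 + 21 + 9 + 11 = 99 balls.
One more ball must push some color to its target, so 99 + 1 = 100.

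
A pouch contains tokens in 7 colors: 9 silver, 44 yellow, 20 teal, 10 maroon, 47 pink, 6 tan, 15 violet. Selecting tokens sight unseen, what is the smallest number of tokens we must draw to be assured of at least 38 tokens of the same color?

135

In the worst case we take at most 37 of each color, but all 9 silver, all 20 teal, all 10 maroon, all 6 tan, and all 15 violet (fewer than 37), giving 9 + 37 + 20 + 10 + 37 + 6 + 15 = 134.
One more token then forces some color to 38, so 134 + 1 = 135.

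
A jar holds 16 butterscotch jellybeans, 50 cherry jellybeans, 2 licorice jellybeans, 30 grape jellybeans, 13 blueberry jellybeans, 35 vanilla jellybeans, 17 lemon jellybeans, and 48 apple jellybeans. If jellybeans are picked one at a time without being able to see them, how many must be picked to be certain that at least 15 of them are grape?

196

The worst case draws every non-grape jellybean first: 16 + 50 + 2 + 13 + 35 + 17 + 48 = 181.
The next 15 draws are then forced to be grape, giving 181 + 15 = 196.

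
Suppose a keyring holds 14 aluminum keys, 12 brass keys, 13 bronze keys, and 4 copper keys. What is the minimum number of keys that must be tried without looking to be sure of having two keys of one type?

The worst case takes 1 key of each type without reaching 2 of any: 4 × 1 = 4.
The next key must bring some type to 2, so 4 + 1 = 5.

5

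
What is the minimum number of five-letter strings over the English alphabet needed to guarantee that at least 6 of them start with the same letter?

There are 26 possible first letters acting as pigeonholes.
With 26 × 5 = 130 five-letter strings over the English alphabet we could place exactly 5 in each, with no class reaching 6.
One more forces some class to hold 6, so 130 + 1 = 131.

131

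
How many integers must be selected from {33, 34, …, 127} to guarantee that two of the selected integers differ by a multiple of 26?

27

Group the integers by remainder mod 26; there are 26 residue classes, each nonempty in this range.
Choosing one from each class (26 integers) avoids any shared remainder.
One more choice must repeat a class, so two differ by a multiple of 26. Hence 26 + 1 = 27.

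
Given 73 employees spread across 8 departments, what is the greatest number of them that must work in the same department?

10

If each of the 8 departments held at most 9, the total would be at most 8 × 9 = 72 < 73, a contradiction.
So at least one holds ⌈73/8⌉ = 10.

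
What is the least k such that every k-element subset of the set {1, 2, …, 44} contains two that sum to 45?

Partition {1, …, 44} into 22 pairs: {1,44}, {2,43}, …, {22,23}.
Choosing 22 integers — say the integers 1 through 22 — takes one from each pair and avoids the property.
Choosing 23 forces two into the same pair by pigeonhole, and those sum to 45. So 23.

23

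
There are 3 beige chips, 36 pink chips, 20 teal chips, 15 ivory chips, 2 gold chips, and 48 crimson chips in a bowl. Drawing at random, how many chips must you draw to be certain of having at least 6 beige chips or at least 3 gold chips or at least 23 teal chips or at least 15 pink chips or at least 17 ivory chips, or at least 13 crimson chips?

The worst case stops just short of every target: all 3 beige, 14 pink, all 20 teal, all 15 ivory, 2 gold, 12 crimson — 3 + 14 + 20 + 15 + 2 + 12 = 66 chips.
One more chip must push some color to its target, so 66 + 1 = 67.

67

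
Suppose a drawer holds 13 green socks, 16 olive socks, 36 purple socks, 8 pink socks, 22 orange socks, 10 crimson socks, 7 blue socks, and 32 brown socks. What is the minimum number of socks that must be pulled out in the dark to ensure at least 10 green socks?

141

The worst case draws every non-green sock first: 16 + 36 + 8 + 22 + 10 + 7 + 32 = 131.
The next 10 draws are then forced to be green, giving 131 + 10 = 141.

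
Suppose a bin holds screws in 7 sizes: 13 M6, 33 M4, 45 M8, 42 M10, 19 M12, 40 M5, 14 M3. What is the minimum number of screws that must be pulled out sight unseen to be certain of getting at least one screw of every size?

194

The hardest size to obtain is M6: we could draw every other screw first — 206 − 13 = 193 screws — without a single M6 one.
The next draw must be M6, so 193 + 1 = 194.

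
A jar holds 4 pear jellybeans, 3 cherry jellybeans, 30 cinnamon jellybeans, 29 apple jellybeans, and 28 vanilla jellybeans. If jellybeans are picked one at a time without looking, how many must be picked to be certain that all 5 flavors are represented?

92

The hardest flavor to obtain is cherry: we could draw every other jellybean first — 94 − 3 = 91 jellybeans — without a single cherry one.
The next draw must be cherry, so 91 + 1 = 92.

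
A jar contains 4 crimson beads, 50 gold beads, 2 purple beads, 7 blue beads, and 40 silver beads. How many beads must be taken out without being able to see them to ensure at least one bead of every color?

102

The hardest color to obtain is purple: we could draw every other bead first — 103 − 2 = 101 beads — without a single purple one.
The next draw must be purple, so 101 + 1 = 102.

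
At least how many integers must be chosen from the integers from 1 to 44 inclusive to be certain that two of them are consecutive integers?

23

Partition {1, …, 44} into 22 pairs: {1,2}, {3,4}, …, {43,44}.
Choosing 22 integers — say the 22 even numbers 2, 4, …, 44 — takes one from each pair and avoids the property.
Choosing 23 forces two into the same pair by pigeonhole, and those are consecutive. So 23.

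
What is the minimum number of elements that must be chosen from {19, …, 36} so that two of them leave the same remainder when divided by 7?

8

Group the integers by remainder mod 7; there are 7 residue classes, each nonempty in this range.
Choosing one from each class (7 integers) avoids any shared remainder.
One more choice must repeat a class, so two differ by a multiple of 7. Hence 7 + 1 = 8.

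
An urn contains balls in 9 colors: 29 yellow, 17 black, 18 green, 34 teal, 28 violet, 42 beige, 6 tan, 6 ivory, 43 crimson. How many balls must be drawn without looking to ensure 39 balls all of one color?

Treat the 9 colors as pigeonholes.
In the worst case we take at most 38 of each color, but all 29 yellow, all 17 black, all 18 green, all 34 teal, all 28 violet, all 6 tan, and all 6 ivory (fewer than 38), giving 29 + 17 + 18 + 34 + 28 + 38 + 6 + 6 + 38 = 214.
One more ball then forces some color to 39, so 214 + 1 = 215.

215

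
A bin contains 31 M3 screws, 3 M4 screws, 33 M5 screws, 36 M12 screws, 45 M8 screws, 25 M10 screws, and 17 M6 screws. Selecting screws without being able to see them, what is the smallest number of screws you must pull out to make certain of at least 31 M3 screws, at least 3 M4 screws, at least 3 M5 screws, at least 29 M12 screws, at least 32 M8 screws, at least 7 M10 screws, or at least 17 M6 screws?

116

The worst case stops just short of every target: 30 M3, 2 M4, 2 M5, 28 M12, 31 M8, 6 M10, 16 M6 — 30 + 2 + 2 + 28 + 31 + 6 + 16 = 115 screws.
One more screw must push some size to its target, so 115 + 1 = 116.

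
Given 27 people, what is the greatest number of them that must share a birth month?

The 27 people fall into 12 months of the year.
If each of the 12 months of the year held at most 2, the total would be at most 12 × 2 = 24 < 27, a contradiction.
So at least one holds ⌈27/12⌉ = 3.

3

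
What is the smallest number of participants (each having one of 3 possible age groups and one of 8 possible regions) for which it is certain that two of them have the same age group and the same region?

25

There are 3 × 8 = 24 (age group, region) combinations acting as pigeonholes.
With 24 participants we could place one in each, avoiding any repeat.
One more forces some (age group, region) pair to hold 2, so 24 + 1 = 25.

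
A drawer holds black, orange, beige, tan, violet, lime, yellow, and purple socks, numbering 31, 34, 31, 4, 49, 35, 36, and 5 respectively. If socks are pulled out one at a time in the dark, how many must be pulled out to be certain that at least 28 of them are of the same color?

172

In the worst case we take at most 27 of each color, but all 4 tan and all 5 purple (fewer than 27), giving 27 + 27 + 27 + 4 + 27 + 27 + 27 + 5 = 171.
One more sock then forces some color to 28, so 171 + 1 = 172.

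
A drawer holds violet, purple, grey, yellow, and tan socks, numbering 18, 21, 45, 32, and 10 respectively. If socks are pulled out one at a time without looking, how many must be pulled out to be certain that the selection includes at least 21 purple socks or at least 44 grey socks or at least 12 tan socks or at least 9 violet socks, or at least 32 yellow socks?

The worst case stops just short of every target: 8 violet, 20 purple, 43 grey, 31 yellow, all 10 tan — 8 + 20 + 43 + 31 + 10 = 112 socks.
One more sock must push some color to its target, so 112 + 1 = 113.

113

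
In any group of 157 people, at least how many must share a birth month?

14

The 157 people fall into 12 months of the year.
If each of the 12 months of the year held at most 13, the total would be at most 12 × 13 = 156 < 157, a contradiction.
So at least one holds ⌈157/12⌉ = 14.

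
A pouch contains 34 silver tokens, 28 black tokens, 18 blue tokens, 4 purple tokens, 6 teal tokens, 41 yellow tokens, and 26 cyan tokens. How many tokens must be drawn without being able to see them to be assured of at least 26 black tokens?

155

The worst case draws every non-black token first: 34 + 18 + 4 + 6 + 41 + 26 = 129.
The next 26 draws are then forced to be black, giving 129 + 26 = 155.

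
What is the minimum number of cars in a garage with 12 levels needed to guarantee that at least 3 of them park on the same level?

There are 12 levels acting as pigeonholes.
With 12 × 2 = 24 cars we could place exactly 2 in each, with no class reaching 3.
One more forces some class to hold 3, so 24 + 1 = 25.

25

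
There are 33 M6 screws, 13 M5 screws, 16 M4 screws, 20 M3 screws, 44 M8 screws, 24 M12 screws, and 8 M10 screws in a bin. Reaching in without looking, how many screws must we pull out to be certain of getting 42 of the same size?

Treat the 7 sizes as pigeonholes.
In the worst case we take at most 41 of each size, but all 33 M6, all 13 M5, all 16 M4, all 20 M3, all 24 M12, and all 8 M10 (fewer than 41), giving 33 + 13 + 16 + 20 + 41 + 24 + 8 = 155.
One more screw then forces some size to 42, so 155 + 1 = 156.

156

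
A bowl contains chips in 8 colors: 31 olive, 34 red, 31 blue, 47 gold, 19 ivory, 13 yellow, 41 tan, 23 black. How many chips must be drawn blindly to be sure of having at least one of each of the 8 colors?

The hardest color to obtain is yellow: we could draw every other chip first — 239 − 13 = 226 chips — without a single yellow one.
The next draw must be yellow, so 226 + 1 = 227.

227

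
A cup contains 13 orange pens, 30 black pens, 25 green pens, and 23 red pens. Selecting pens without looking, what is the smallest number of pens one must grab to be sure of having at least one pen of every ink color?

79

The hardest ink color to obtain is orange: we could draw every other pen first — 91 − 13 = 78 pens — without a single orange one.
The next draw must be orange, so 78 + 1 = 79.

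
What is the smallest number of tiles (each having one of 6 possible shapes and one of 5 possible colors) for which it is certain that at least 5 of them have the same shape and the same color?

121

There are 6 × 5 = 30 (shape, color) combinations acting as pigeonholes.
With 30 × 4 = 120 tiles we could place exactly 4 in each, with no (shape, color) pair reaching 5.
One more forces some (shape, color) pair to hold 5, so 120 + 1 = 121.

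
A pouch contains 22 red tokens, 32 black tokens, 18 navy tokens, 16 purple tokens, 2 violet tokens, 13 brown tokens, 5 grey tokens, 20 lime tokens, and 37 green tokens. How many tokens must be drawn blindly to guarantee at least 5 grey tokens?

165

The worst case draws every non-grey token first: 22 + 32 + 18 + 16 + 2 + 13 + 20 + 37 = 160.
The next 5 draws are then forced to be grey, giving 160 + 5 = 165.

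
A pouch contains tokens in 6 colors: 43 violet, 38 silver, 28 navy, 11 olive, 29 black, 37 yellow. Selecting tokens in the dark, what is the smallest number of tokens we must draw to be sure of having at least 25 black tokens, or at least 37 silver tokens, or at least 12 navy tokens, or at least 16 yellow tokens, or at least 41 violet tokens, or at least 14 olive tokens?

138

The worst case stops just short of every target: 40 violet, 36 silver, 11 navy, all 11 olive, 24 black, 15 yellow — 40 + 36 + 11 + 11 + 24 + 15 = 137 tokens.
One more token must push some color to its target, so 137 + 1 = 138.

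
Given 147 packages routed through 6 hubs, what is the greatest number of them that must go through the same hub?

The 147 packages fall into 6 hubs.
If each of the 6 hubs held at most 24, the total would be at most 6 × 24 = 144 < 147, a contradiction.
So at least one holds ⌈147/6⌉ = 25.

25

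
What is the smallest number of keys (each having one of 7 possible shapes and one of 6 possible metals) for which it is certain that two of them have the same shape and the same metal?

There are 7 × 6 = 42 (shape, metal) combinations acting as pigeonholes.
With 42 keys we could place one in each, avoiding any repeat.
One more forces some (shape, metal) pair to hold 2, so 42 + 1 = 43.

43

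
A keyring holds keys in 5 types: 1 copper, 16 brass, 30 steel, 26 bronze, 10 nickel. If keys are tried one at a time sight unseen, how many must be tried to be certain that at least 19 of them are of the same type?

64

In the worst case we take at most 18 of each type, but all 1 copper, all 16 brass, and all 10 nickel (fewer than 18), giving 1 + 16 + 18 + 18 + 10 = 63.
One more key then forces some type to 19, so 63 + 1 = 64.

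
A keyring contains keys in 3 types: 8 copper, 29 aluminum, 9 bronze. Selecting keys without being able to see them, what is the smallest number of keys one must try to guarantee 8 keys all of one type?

22

The worst case takes 7 keys of each type without reaching 8 of any: 3 × 7 = 21.
The next key must bring some type to 8, so 21 + 1 = 22.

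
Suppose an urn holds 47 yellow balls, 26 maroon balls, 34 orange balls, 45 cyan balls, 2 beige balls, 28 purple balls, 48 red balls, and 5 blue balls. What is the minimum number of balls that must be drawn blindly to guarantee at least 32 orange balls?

233

The worst case draws every non-orange ball first: 47 + 26 + 45 + 2 + 28 + 48 + 5 = 201.
The next 32 draws are then forced to be orange, giving 201 + 32 = 233.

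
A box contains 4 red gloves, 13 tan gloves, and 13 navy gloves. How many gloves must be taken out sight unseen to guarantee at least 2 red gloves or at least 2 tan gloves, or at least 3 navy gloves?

The worst case stops just short of every target: 1 red, 1 tan, 2 navy — 1 + 1 + 2 = 4 gloves.
One more glove must push some color to its target, so 4 + 1 = 5.

5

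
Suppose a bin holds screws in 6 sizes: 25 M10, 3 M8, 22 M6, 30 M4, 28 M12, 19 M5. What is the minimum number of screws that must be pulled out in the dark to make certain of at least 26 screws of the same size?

120

In the worst case we take at most 25 of each size, but all 3 M8, all 22 M6, and all 19 M5 (fewer than 25), giving 25 + 3 + 22 + 25 + 25 + 19 = 119.
One more screw then forces some size to 26, so 119 + 1 = 120.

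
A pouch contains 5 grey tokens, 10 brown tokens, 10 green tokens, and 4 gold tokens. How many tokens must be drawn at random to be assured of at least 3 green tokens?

To avoid green tokens as long as possible, exhaust the other 3 colors first.
The worst case draws every non-green token first: 5 + 10 + 4 = 19.
The next 3 draws are then forced to be green, giving 19 + 3 = 22.

22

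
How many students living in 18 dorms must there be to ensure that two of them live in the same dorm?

19

There are 18 dorms acting as pigeonholes.
With 18 students we could place one in each, avoiding any repeat.
One more forces some class to hold 2, so 18 + 1 = 19.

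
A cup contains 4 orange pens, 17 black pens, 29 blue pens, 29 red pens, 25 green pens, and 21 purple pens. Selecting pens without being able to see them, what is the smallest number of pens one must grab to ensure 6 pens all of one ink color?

30

Treat the 6 ink colors as pigeonholes.
In the worst case we take at most 5 of each ink color, but all 4 orange (fewer than 5), giving 4 + 5 + 5 + 5 + 5 + 5 = 29.
One more pen then forces some ink color to 6, so 29 + 1 = 30.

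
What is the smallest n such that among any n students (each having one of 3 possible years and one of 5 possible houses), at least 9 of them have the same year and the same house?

121

There are 3 × 5 = 15 (year, house) combinations acting as pigeonholes.
With 15 × 8 = 120 students we could place exactly 8 in each, with no (year, house) pair reaching 9.
One more forces some (year, house) pair to hold 9, so 120 + 1 = 121.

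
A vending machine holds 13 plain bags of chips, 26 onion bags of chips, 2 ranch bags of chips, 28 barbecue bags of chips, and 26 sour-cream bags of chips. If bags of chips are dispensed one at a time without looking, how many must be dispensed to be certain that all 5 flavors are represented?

94

The hardest flavor to obtain is ranch: we could draw every other bag of chips first — 95 − 2 = 93 bags of chips — without a single ranch one.
The next draw must be ranch, so 93 + 1 = 94.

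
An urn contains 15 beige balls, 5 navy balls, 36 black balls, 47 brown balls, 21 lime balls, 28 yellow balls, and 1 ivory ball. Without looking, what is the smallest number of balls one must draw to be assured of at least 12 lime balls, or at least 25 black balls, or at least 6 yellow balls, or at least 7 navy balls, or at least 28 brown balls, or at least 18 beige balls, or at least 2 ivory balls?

Each of the 7 colors has its own threshold; avoid all of them simultaneously.
The worst case stops just short of every target: all 15 beige, all 5 navy, 24 black, 27 brown, 11 lime, 5 yellow, 1 ivory — 15 + 5 + 24 + 27 + 11 + 5 + 1 = 88 balls.
One more ball must push some color to its target, so 88 + 1 = 89.

89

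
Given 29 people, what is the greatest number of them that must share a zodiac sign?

3

The 29 people fall into 12 zodiac signs.
If each of the 12 zodiac signs held at most 2, the total would be at most 12 × 2 = 24 < 29, a contradiction.
So at least one holds ⌈29/12⌉ = 3.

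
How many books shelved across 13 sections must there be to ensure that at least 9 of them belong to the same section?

There are 13 sections acting as pigeonholes.
With 13 × 8 = 104 books we could place exactly 8 in each, with no class reaching 9.
One more forces some class to hold 9, so 104 + 1 = 105.

105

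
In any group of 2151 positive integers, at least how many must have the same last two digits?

22

There are 100 possible two-digit endings, which serve as the pigeonholes.
If each of the 100 possible two-digit endings held at most 21, the total would be at most 100 × 21 = 2100 < 2151, a contradiction.
So at least one holds ⌈2151/100⌉ = 22.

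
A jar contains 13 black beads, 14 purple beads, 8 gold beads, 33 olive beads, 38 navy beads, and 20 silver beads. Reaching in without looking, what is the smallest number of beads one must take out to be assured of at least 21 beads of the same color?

96

In the worst case we take at most 20 of each color, but all 13 black, all 14 purple, and all 8 gold (fewer than 20), giving 13 + 14 + 8 + 20 + 20 + 20 = 95.
One more bead then forces some color to 21, so 95 + 1 = 96.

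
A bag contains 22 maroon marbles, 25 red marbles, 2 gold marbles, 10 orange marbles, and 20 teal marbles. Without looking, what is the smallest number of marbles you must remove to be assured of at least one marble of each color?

78

The hardest color to obtain is gold: we could draw every other marble first — 79 − 2 = 77 marbles — without a single gold one.
The next draw must be gold, so 77 + 1 = 78.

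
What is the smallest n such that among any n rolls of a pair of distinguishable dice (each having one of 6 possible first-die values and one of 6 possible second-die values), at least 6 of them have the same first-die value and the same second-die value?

There are 6 × 6 = 36 (first-die value, second-die value) combinations acting as pigeonholes.
With 36 × 5 = 180 rolls of a pair of distinguishable dice we could place exactly 5 in each, with no (first-die value, second-die value) pair reaching 6.
One more forces some (first-die value, second-die value) pair to hold 6, so 180 + 1 = 181.

181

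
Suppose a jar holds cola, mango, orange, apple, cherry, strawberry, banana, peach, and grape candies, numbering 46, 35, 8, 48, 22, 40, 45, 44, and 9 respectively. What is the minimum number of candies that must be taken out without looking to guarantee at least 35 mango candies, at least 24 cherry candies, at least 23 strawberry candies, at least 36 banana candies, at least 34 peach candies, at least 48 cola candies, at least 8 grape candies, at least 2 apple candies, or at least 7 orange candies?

Each of the 9 flavors has its own threshold; avoid all of them simultaneously.
The worst case stops just short of every target: all 46 cola, 34 mango, 6 orange, 1 apple, all 22 cherry, 22 strawberry, 35 banana, 33 peach, 7 grape — 46 + 34 + 6 + 1 + 22 + 22 + 35 + 33 + 7 = 206 candies.
One more candy must push some flavor to its target, so 206 + 1 = 207.

207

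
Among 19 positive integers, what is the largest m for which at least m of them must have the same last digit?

2

The 19 positive integers fall into 10 possible last digits.
If each of the 10 possible last digits held at most 1, the total would be at most 10 × 1 = 10 < 19, a contradiction.
So at least one holds ⌈19/10⌉ = 2.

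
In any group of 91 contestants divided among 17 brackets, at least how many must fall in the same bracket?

6

If each of the 17 brackets held at most 5, the total would be at most 17 × 5 = 85 < 91, a contradiction.
So at least one holds ⌈91/17⌉ = 6.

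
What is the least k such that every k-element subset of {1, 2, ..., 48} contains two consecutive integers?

Partition {1, …, 48} into 24 pairs: {1,2}, {3,4}, …, {47,48}.
Choosing 24 integers — say the 24 even numbers 2, 4, …, 48 — takes one from each pair and avoids the property.
Choosing 25 forces two into the same pair by pigeonhole, and those are consecutive. So 25.

25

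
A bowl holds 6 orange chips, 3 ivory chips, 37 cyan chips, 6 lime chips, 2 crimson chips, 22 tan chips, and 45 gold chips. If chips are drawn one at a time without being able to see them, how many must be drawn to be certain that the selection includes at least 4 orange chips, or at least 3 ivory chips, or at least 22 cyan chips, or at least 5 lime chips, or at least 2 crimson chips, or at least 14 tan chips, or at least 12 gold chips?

56

The worst case stops just short of every target: 3 orange, 2 ivory, 21 cyan, 4 lime, 1 crimson, 13 tan, 11 gold — 3 + 2 + 21 + 4 + 1 + 13 + 11 = 55 chips.
One more chip must push some color to its target, so 55 + 1 = 56.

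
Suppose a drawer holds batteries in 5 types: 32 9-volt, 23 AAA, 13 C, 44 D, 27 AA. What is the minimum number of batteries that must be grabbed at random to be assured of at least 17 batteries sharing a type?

78

In the worst case we take at most 16 of each type, but all 13 C (fewer than 16), giving 16 + 16 + 13 + 16 + 16 = 77.
One more battery then forces some type to 17, so 77 + 1 = 78.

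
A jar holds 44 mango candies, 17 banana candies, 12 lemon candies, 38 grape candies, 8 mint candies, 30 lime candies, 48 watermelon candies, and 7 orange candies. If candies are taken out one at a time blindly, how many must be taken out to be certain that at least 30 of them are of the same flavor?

In the worst case we take at most 29 of each flavor, but all 17 banana, all 12 lemon, all 8 mint, and all 7 orange (fewer than 29), giving 29 + 17 + 12 + 29 + 8 + 29 + 29 + 7 = 160.
One more candy then forces some flavor to 30, so 160 + 1 = 161.

161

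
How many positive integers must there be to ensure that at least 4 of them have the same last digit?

31

There are 10 possible last digits acting as pigeonholes.
With 10 × 3 = 30 positive integers we could place exactly 3 in each, with no class reaching 4.
One more forces some class to hold 4, so 30 + 1 = 31.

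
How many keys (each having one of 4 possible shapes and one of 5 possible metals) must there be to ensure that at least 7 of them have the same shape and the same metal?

There are 4 × 5 = 20 (shape, metal) combinations acting as pigeonholes.
With 20 × 6 = 120 keys we could place exactly 6 in each, with no (shape, metal) pair reaching 7.
One more forces some (shape, metal) pair to hold 7, so 120 + 1 = 121.

121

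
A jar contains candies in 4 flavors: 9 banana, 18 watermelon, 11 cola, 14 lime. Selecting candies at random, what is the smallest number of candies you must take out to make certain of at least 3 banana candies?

46

The worst case draws every non-banana candy first: 18 + 11 + 14 = 43.
The next 3 draws are then forced to be banana, giving 43 + 3 = 46.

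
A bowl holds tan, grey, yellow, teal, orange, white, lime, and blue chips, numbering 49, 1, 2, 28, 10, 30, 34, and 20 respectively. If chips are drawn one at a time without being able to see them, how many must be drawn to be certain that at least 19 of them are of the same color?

104

Treat the 8 colors as pigeonholes.
In the worst case we take at most 18 of each color, but all 1 grey, all 2 yellow, and all 10 orange (fewer than 18), giving 18 + 1 + 2 + 18 + 10 + 18 + 18 + 18 = 103.
One more chip then forces some color to 19, so 103 + 1 = 104.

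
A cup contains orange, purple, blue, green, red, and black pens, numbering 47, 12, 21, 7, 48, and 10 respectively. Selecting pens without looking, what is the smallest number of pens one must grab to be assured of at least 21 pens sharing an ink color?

90

Treat the 6 ink colors as pigeonholes.
In the worst case we take at most 20 of each ink color, but all 12 purple, all 7 green, and all 10 black (fewer than 20), giving 20 + 12 + 20 + 7 + 20 + 10 = 89.
One more pen then forces some ink color to 21, so 89 + 1 = 90.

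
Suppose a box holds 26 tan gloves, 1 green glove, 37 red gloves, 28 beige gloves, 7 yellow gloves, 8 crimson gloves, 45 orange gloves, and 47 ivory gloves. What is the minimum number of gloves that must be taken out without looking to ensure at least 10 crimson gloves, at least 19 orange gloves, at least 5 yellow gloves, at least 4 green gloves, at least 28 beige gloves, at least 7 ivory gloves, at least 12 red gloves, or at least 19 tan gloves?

94

The worst case stops just short of every target: 18 tan, all 1 green, 11 red, 27 beige, 4 yellow, all 8 crimson, 18 orange, 6 ivory — 18 + 1 + 11 + 27 + 4 + 8 + 18 + 6 = 93 gloves.
One more glove must push some color to its target, so 93 + 1 = 94.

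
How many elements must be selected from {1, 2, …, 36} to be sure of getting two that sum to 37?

19

Partition {1, …, 36} into 18 pairs: {1,36}, {2,35}, …, {18,19}.
Choosing 18 integers — say the integers 1 through 18 — takes one from each pair and avoids the property.
Choosing 19 forces two into the same pair by pigeonhole, and those sum to 37. So 19.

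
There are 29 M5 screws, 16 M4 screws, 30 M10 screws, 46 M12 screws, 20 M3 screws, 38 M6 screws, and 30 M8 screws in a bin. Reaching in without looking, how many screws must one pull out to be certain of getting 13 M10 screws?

192

The worst case draws every non-M10 screw first: 29 + 16 + 46 + 20 + 38 + 30 = 179.
The next 13 draws are then forced to be M10, giving 179 + 13 = 192.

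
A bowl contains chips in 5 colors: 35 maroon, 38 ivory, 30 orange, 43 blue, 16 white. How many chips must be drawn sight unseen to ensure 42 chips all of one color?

161

Treat the 5 colors as pigeonholes.
In the worst case we take at most 41 of each color, but all 35 maroon, all 38 ivory, all 30 orange, and all 16 white (fewer than 41), giving 35 + 38 + 30 + 41 + 16 = 160.
One more chip then forces some color to 42, so 160 + 1 = 161.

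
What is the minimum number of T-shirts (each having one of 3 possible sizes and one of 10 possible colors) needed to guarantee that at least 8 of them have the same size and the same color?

There are 3 × 10 = 30 (size, color) combinations acting as pigeonholes.
With 30 × 7 = 210 T-shirts we could place exactly 7 in each, with no (size, color) pair reaching 8.
One more forces some (size, color) pair to hold 8, so 210 + 1 = 211.

211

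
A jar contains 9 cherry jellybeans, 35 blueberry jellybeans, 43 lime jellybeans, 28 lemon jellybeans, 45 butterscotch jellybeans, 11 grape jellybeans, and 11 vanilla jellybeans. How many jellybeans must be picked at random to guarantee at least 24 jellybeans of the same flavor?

124

In the worst case we take at most 23 of each flavor, but all 9 cherry, all 11 grape, and all 11 vanilla (fewer than 23), giving 9 + 23 + 23 + 23 + 23 + 11 + 11 = 123.
One more jellybean then forces some flavor to 24, so 123 + 1 = 124.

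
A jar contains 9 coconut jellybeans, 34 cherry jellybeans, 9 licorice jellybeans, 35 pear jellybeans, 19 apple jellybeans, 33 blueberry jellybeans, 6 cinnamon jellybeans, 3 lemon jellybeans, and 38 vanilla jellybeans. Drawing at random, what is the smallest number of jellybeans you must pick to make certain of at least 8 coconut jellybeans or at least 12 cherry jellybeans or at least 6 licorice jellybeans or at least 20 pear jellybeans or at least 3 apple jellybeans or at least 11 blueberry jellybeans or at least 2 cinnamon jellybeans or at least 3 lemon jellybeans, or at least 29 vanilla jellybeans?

86

Each of the 9 flavors has its own threshold; avoid all of them simultaneously.
The worst case stops just short of every target: 7 coconut, 11 cherry, 5 licorice, 19 pear, 2 apple, 10 blueberry, 1 cinnamon, 2 lemon, 28 vanilla — 7 + 11 + 5 + 19 + 2 + 10 + 1 + 2 + 28 = 85 jellybeans.
One more jellybean must push some flavor to its target, so 85 + 1 = 86.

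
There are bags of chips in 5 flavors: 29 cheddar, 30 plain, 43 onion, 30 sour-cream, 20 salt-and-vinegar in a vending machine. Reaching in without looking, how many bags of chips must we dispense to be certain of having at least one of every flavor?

133

The hardest flavor to obtain is salt-and-vinegar: we could draw every other bag of chips first — 152 − 20 = 132 bags of chips — without a single salt-and-vinegar one.
The next draw must be salt-and-vinegar, so 132 + 1 = 133.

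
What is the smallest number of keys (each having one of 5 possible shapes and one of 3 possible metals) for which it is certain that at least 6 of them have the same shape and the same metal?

76

There are 5 × 3 = 15 (shape, metal) combinations acting as pigeonholes.
With 15 × 5 = 75 keys we could place exactly 5 in each, with no (shape, metal) pair reaching 6.
One more forces some (shape, metal) pair to hold 6, so 75 + 1 = 76.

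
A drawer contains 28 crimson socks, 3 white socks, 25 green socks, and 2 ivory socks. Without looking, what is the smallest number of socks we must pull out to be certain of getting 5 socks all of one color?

14

In the worst case we take at most 4 of each color, but all 3 white and all 2 ivory (fewer than 4), giving 4 + 3 + 4 + 2 = 13.
One more sock then forces some color to 5, so 13 + 1 = 14.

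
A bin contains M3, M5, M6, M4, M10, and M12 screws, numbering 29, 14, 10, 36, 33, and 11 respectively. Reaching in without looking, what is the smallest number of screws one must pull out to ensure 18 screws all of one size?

Treat the 6 sizes as pigeonholes.
In the worst case we take at most 17 of each size, but all 14 M5, all 10 M6, and all 11 M12 (fewer than 17), giving 17 + 14 + 10 + 17 + 17 + 11 = 86.
One more screw then forces some size to 18, so 86 + 1 = 87.

87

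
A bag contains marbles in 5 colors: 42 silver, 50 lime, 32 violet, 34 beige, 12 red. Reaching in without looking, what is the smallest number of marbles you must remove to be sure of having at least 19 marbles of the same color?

85

Treat the 5 colors as pigeonholes.
In the worst case we take at most 18 of each color, but all 12 red (fewer than 18), giving 18 + 18 + 18 + 18 + 12 = 84.
One more marble then forces some color to 19, so 84 + 1 = 85.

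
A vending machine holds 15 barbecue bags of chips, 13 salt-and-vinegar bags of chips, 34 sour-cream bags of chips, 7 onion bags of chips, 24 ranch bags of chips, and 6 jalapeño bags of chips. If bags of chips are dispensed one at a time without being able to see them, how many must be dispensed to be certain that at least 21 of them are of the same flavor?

82

In the worst case we take at most 20 of each flavor, but all 15 barbecue, all 13 salt-and-vinegar, all 7 onion, and all 6 jalapeño (fewer than 20), giving 15 + 13 + 20 + 7 + 20 + 6 = 81.
One more bag of chips then forces some flavor to 21, so 81 + 1 = 82.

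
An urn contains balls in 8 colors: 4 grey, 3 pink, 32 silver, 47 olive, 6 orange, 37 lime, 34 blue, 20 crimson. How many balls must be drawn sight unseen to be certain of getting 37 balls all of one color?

In the worst case we take at most 36 of each color, but all 4 grey, all 3 pink, all 32 silver, all 6 orange, all 34 blue, and all 20 crimson (fewer than 36), giving 4 + 3 + 32 + 36 + 6 + 36 + 34 + 20 = 171.
One more ball then forces some color to 37, so 171 + 1 = 172.

172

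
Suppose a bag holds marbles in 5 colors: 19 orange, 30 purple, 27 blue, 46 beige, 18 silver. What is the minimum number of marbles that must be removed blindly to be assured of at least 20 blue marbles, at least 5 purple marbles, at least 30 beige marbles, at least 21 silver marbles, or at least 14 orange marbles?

84

Each of the 5 colors has its own threshold; avoid all of them simultaneously.
The worst case stops just short of every target: 13 orange, 4 purple, 19 blue, 29 beige, all 18 silver — 13 + 4 + 19 + 29 + 18 = 83 marbles.
One more marble must push some color to its target, so 83 + 1 = 84.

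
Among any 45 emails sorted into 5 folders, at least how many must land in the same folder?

9

If each of the 5 folders held at most 8, the total would be at most 5 × 8 = 40 < 45, a contradiction.
So at least one holds ⌈45/5⌉ = 9.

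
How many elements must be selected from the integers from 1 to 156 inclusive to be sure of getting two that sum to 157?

79

Partition {1, …, 156} into 78 pairs: {1,156}, {2,155}, …, {78,79}.
Choosing 78 integers — say the integers 1 through 78 — takes one from each pair and avoids the property.
Choosing 79 forces two into the same pair by pigeonhole, and those sum to 157. So 79.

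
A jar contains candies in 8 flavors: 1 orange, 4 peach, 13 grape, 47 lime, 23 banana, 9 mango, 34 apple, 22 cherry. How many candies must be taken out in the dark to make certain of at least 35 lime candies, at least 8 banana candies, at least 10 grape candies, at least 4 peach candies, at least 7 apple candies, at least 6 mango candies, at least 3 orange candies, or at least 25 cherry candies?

88

The worst case stops just short of every target: all 1 orange, 3 peach, 9 grape, 34 lime, 7 banana, 5 mango, 6 apple, all 22 cherry — 1 + 3 + 9 + 34 + 7 + 5 + 6 + 22 = 87 candies.
One more candy must push some flavor to its target, so 87 + 1 = 88.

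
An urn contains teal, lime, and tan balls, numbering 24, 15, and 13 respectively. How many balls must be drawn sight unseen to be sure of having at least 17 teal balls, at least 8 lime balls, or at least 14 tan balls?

37

Each of the 3 colors has its own threshold; avoid all of them simultaneously.
The worst case stops just short of every target: 16 teal, 7 lime, 13 tan — 16 + 7 + 13 = 36 balls.
One more ball must push some color to its target, so 36 + 1 = 37.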